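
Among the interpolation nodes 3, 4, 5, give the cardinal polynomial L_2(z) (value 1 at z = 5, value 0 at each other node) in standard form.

L_2(z) = (1/2)z^2 - (7/2)z + 6

L_2(z) = (z - 3)(z - 4) / [(2)·(1)]
       = (z^2 - 7z + 12) / (2)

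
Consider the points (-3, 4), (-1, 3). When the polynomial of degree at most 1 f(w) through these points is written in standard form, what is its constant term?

5/2

Build the Lagrange basis polynomials:
L_0(w) = (w + 1) / [-2] = -(1/2)w - 1/2
L_1(w) = (w + 3) / [2] = (1/2)w + 3/2
f(w) = 4·L_0 + 3·L_1
Only the constant term is needed; take it from each L_i and combine:
4·(-1/2) + 3·(3/2) = 5/2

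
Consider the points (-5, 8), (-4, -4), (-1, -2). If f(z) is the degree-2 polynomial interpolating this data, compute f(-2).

-9

Using Newton's divided-difference form:
f[-5,-4] = (-4 - 8) / (-4 - (-5)) = -12
f[-4,-1] = (-2 - (-4)) / (-1 - (-4)) = 2/3
f[-5,-4,-1] = (2/3 - (-12)) / (-1 - (-5)) = 19/6
f(-2) = 8 + (-12)·(3) + (19/6)·(3)·(2) = -9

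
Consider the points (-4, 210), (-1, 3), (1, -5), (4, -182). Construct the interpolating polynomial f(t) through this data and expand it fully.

f(t) = -3t^3 + t^2 - t - 2

L_0(t) = (t + 1)(t - 1)(t - 4) / [-120] = -(1/120)t^3 + (1/30)t^2 + (1/120)t - 1/30
L_1(t) = (t + 4)(t - 1)(t - 4) / [30] = (1/30)t^3 - (1/30)t^2 - (8/15)t + 8/15
L_2(t) = (t + 4)(t + 1)(t - 4) / [-30] = -(1/30)t^3 - (1/30)t^2 + (8/15)t + 8/15
L_3(t) = (t + 4)(t + 1)(t - 1) / [120] = (1/120)t^3 + (1/30)t^2 - (1/120)t - 1/30
f(t) = 210·L_0 + 3·L_1 + (-5)·L_2 + (-182)·L_3
  210·L_0(t) = -(7/4)t^3 + 7t^2 + (7/4)t - 7
  3·L_1(t) = (1/10)t^3 - (1/10)t^2 - (8/5)t + 8/5
  (-5)·L_2(t) = (1/6)t^3 + (1/6)t^2 - (8/3)t - 8/3
  (-182)·L_3(t) = -(91/60)t^3 - (91/15)t^2 + (91/60)t + 91/15
Adding term by term: -3t^3 + t^2 - t - 2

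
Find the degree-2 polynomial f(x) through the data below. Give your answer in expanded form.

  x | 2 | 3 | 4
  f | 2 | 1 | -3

L_0(x) = (x - 3)(x - 4) / [2] = (1/2)x^2 - (7/2)x + 6
L_1(x) = (x - 2)(x - 4) / [-1] = -x^2 + 6x - 8
L_2(x) = (x - 2)(x - 3) / [2] = (1/2)x^2 - (5/2)x + 3
f(x) = 2·L_0 + 1·L_1 + (-3)·L_2
  2·L_0(x) = x^2 - 7x + 12
  1·L_1(x) = -x^2 + 6x - 8
  (-3)·L_2(x) = -(3/2)x^2 + (15/2)x - 9
Adding term by term: -(3/2)x^2 + (13/2)x - 5

f(x) = -(3/2)x^2 + (13/2)x - 5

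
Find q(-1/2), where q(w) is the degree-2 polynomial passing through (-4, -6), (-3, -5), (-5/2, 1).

185/3

Evaluate each Lagrange basis at w = -1/2:
L_0(-1/2) = (5/2)·(2)/[(-1)·(-3/2)] = 10/3
L_1(-1/2) = (7/2)·(2)/[(1)·(-1/2)] = -14
L_2(-1/2) = (7/2)·(5/2)/[(3/2)·(1/2)] = 35/3
Sum: (-6)·(10/3) + (-5)·(-14) + 1·(35/3) = 185/3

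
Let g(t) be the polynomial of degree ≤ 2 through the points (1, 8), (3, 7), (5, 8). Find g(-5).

23

L_0(-5) = (-8)·(-10)/[(-2)·(-4)] = 10
L_1(-5) = (-6)·(-10)/[(2)·(-2)] = -15
L_2(-5) = (-6)·(-8)/[(4)·(2)] = 6
Sum: 8·(10) + 7·(-15) + 8·(6) = 23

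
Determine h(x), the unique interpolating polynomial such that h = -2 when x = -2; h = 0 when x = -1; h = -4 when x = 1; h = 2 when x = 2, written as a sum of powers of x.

Build the Lagrange basis polynomials:
L_0(x) = (x + 1)(x - 1)(x - 2) / [-12] = -(1/12)x^3 + (1/6)x^2 + (1/12)x - 1/6
L_1(x) = (x + 2)(x - 1)(x - 2) / [6] = (1/6)x^3 - (1/6)x^2 - (2/3)x + 2/3
L_2(x) = (x + 2)(x + 1)(x - 2) / [-6] = -(1/6)x^3 - (1/6)x^2 + (2/3)x + 2/3
L_3(x) = (x + 2)(x + 1)(x - 1) / [12] = (1/12)x^3 + (1/6)x^2 - (1/12)x - 1/6
h(x) = (-2)·L_0 + 0·L_1 + (-4)·L_2 + 2·L_3
  (-2)·L_0(x) = (1/6)x^3 - (1/3)x^2 - (1/6)x + 1/3
  0·L_1(x) = 0
  (-4)·L_2(x) = (2/3)x^3 + (2/3)x^2 - (8/3)x - 8/3
  2·L_3(x) = (1/6)x^3 + (1/3)x^2 - (1/6)x - 1/3
Adding term by term: x^3 + (2/3)x^2 - 3x - 8/3

h(x) = x^3 + (2/3)x^2 - 3x - 8/3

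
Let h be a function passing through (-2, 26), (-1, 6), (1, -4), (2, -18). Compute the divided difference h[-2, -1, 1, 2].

h[-2,-1] = (6 - 26) / (-1 - (-2)) = -20
h[-1,1] = (-4 - 6) / (1 - (-1)) = -5
h[1,2] = (-18 - (-4)) / (2 - 1) = -14
h[-2,-1,1] = (-5 - (-20)) / (1 - (-2)) = 5
h[-1,1,2] = (-14 - (-5)) / (2 - (-1)) = -3
h[-2,-1,1,2] = (-3 - 5) / (2 - (-2)) = -2

-2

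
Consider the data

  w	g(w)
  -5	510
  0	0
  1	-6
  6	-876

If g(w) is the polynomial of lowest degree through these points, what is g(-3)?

114

L_0(-3) = (-3)·(-4)·(-9)/[(-5)·(-6)·(-11)] = 18/55
L_1(-3) = (2)·(-4)·(-9)/[(5)·(-1)·(-6)] = 12/5
L_2(-3) = (2)·(-3)·(-9)/[(6)·(1)·(-5)] = -9/5
L_3(-3) = (2)·(-3)·(-4)/[(11)·(6)·(5)] = 4/55
Sum: 510·(18/55) + 0 + (-6)·(-9/5) + (-876)·(4/55) = 114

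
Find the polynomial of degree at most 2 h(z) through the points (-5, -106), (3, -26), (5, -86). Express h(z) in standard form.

h(z) = -4z^2 + 2z + 4

L_0(z) = (z - 3)(z - 5) / [80] = (1/80)z^2 - (1/10)z + 3/16
L_1(z) = (z + 5)(z - 5) / [-16] = -(1/16)z^2 + 25/16
L_2(z) = (z + 5)(z - 3) / [20] = (1/20)z^2 + (1/10)z - 3/4
h(z) = (-106)·L_0 + (-26)·L_1 + (-86)·L_2
  (-106)·L_0(z) = -(53/40)z^2 + (53/5)z - 159/8
  (-26)·L_1(z) = (13/8)z^2 - 325/8
  (-86)·L_2(z) = -(43/10)z^2 - (43/5)z + 129/2
Adding term by term: -4z^2 + 2z + 4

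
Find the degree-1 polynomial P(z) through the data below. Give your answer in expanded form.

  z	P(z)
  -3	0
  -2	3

P(z) = 3z + 9

Build the Lagrange basis polynomials:
L_0(z) = (z + 2) / [-1] = -z - 2
L_1(z) = (z + 3) / [1] = z + 3
P(z) = 0·L_0 + 3·L_1
  0·L_0(z) = 0
  3·L_1(z) = 3z + 9
Adding term by term: 3z + 9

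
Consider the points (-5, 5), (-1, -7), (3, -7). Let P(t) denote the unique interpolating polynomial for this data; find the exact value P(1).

Evaluate each Lagrange basis at t = 1:
L_0(1) = (2)·(-2)/[(-4)·(-8)] = -1/8
L_1(1) = (6)·(-2)/[(4)·(-4)] = 3/4
L_2(1) = (6)·(2)/[(8)·(4)] = 3/8
Sum: 5·(-1/8) + (-7)·(3/4) + (-7)·(3/8) = -17/2

-17/2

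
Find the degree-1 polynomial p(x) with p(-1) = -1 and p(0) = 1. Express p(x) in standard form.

p(x) = 2x + 1

L_0(x) = x / [-1] = -x
L_1(x) = (x + 1) / [1] = x + 1
p(x) = (-1)·L_0 + 1·L_1
  (-1)·L_0(x) = x
  1·L_1(x) = x + 1
Adding term by term: 2x + 1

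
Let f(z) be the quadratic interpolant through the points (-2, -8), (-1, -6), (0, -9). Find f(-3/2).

-51/8

L_0(-3/2) = (-1/2)·(-3/2)/[(-1)·(-2)] = 3/8
L_1(-3/2) = (1/2)·(-3/2)/[(1)·(-1)] = 3/4
L_2(-3/2) = (1/2)·(-1/2)/[(2)·(1)] = -1/8
Sum: (-8)·(3/8) + (-6)·(3/4) + (-9)·(-1/8) = -51/8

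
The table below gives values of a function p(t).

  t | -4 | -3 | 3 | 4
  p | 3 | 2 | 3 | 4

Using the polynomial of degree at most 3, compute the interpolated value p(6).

179/28

L_0(6) = (9)·(3)·(2)/[(-1)·(-7)·(-8)] = -27/28
L_1(6) = (10)·(3)·(2)/[(1)·(-6)·(-7)] = 10/7
L_2(6) = (10)·(9)·(2)/[(7)·(6)·(-1)] = -30/7
L_3(6) = (10)·(9)·(3)/[(8)·(7)·(1)] = 135/28
Sum: 3·(-27/28) + 2·(10/7) + 3·(-30/7) + 4·(135/28) = 179/28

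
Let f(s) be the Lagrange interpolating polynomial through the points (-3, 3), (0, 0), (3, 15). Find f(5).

L_0(5) = (5)·(2)/[(-3)·(-6)] = 5/9
L_1(5) = (8)·(2)/[(3)·(-3)] = -16/9
L_2(5) = (8)·(5)/[(6)·(3)] = 20/9
Sum: 3·(5/9) + 0 + 15·(20/9) = 35

35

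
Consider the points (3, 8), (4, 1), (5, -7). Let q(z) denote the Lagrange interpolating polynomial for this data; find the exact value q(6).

L_0(6) = (2)·(1)/[(-1)·(-2)] = 1
L_1(6) = (3)·(1)/[(1)·(-1)] = -3
L_2(6) = (3)·(2)/[(2)·(1)] = 3
Sum: 8·(1) + 1·(-3) + (-7)·(3) = -16

-16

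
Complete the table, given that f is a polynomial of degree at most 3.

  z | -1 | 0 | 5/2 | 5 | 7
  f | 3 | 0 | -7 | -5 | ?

251/25

The 4 known values determine f uniquely (degree ≤ 3).
Evaluate each Lagrange basis at z = 7:
L_0(7) = (7)·(9/2)·(2)/[(-1)·(-7/2)·(-6)] = -3
L_1(7) = (8)·(9/2)·(2)/[(1)·(-5/2)·(-5)] = 144/25
L_2(7) = (8)·(7)·(2)/[(7/2)·(5/2)·(-5/2)] = -128/25
L_3(7) = (8)·(7)·(9/2)/[(6)·(5)·(5/2)] = 84/25
Sum: 3·(-3) + 0 + (-7)·(-128/25) + (-5)·(84/25) = 251/25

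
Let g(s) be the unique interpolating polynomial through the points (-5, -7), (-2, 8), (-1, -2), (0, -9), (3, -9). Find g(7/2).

-7013/640

L_0(7/2) = (11/2)·(9/2)·(7/2)·(1/2)/[(-3)·(-4)·(-5)·(-8)] = 231/2560
L_1(7/2) = (17/2)·(9/2)·(7/2)·(1/2)/[(3)·(-1)·(-2)·(-5)] = -357/160
L_2(7/2) = (17/2)·(11/2)·(7/2)·(1/2)/[(4)·(1)·(-1)·(-4)] = 1309/256
L_3(7/2) = (17/2)·(11/2)·(9/2)·(1/2)/[(5)·(2)·(1)·(-3)] = -561/160
L_4(7/2) = (17/2)·(11/2)·(9/2)·(7/2)/[(8)·(5)·(4)·(3)] = 3927/2560
Sum: (-7)·(231/2560) + 8·(-357/160) + (-2)·(1309/256) + (-9)·(-561/160) + (-9)·(3927/2560) = -7013/640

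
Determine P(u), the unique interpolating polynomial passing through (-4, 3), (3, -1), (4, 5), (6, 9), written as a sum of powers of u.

Build the Lagrange basis polynomials:
L_0(u) = (u - 3)(u - 4)(u - 6) / [-560] = -(1/560)u^3 + (13/560)u^2 - (27/280)u + 9/70
L_1(u) = (u + 4)(u - 4)(u - 6) / [21] = (1/21)u^3 - (2/7)u^2 - (16/21)u + 32/7
L_2(u) = (u + 4)(u - 3)(u - 6) / [-16] = -(1/16)u^3 + (5/16)u^2 + (9/8)u - 9/2
L_3(u) = (u + 4)(u - 3)(u - 4) / [60] = (1/60)u^3 - (1/20)u^2 - (4/15)u + 4/5
P(u) = 3·L_0 + (-1)·L_1 + 5·L_2 + 9·L_3
  3·L_0(u) = -(3/560)u^3 + (39/560)u^2 - (81/280)u + 27/70
  (-1)·L_1(u) = -(1/21)u^3 + (2/7)u^2 + (16/21)u - 32/7
  5·L_2(u) = -(5/16)u^3 + (25/16)u^2 + (45/8)u - 45/2
  9·L_3(u) = (3/20)u^3 - (9/20)u^2 - (12/5)u + 36/5
Adding term by term: -(181/840)u^3 + (411/280)u^2 + (1553/420)u - 682/35

P(u) = -(181/840)u^3 + (411/280)u^2 + (1553/420)u - 682/35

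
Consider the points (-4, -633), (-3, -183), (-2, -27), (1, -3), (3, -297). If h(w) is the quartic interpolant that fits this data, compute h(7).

Evaluate each Lagrange basis at w = 7:
L_0(7) = (10)·(9)·(6)·(4)/[(-1)·(-2)·(-5)·(-7)] = 216/7
L_1(7) = (11)·(9)·(6)·(4)/[(1)·(-1)·(-4)·(-6)] = -99
L_2(7) = (11)·(10)·(6)·(4)/[(2)·(1)·(-3)·(-5)] = 88
L_3(7) = (11)·(10)·(9)·(4)/[(5)·(4)·(3)·(-2)] = -33
L_4(7) = (11)·(10)·(9)·(6)/[(7)·(6)·(5)·(2)] = 99/7
Sum: (-633)·(216/7) + (-183)·(-99) + (-27)·(88) + (-3)·(-33) + (-297)·(99/7) = -7893

-7893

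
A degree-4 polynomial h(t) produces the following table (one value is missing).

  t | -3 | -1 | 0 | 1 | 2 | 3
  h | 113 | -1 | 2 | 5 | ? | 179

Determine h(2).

The 5 known values determine h uniquely (degree ≤ 4).
L_0(2) = (3)·(2)·(1)·(-1)/[(-2)·(-3)·(-4)·(-6)] = -1/24
L_1(2) = (5)·(2)·(1)·(-1)/[(2)·(-1)·(-2)·(-4)] = 5/8
L_2(2) = (5)·(3)·(1)·(-1)/[(3)·(1)·(-1)·(-3)] = -5/3
L_3(2) = (5)·(3)·(2)·(-1)/[(4)·(2)·(1)·(-2)] = 15/8
L_4(2) = (5)·(3)·(2)·(1)/[(6)·(4)·(3)·(2)] = 5/24
Sum: 113·(-1/24) + (-1)·(5/8) + 2·(-5/3) + 5·(15/8) + 179·(5/24) = 38

38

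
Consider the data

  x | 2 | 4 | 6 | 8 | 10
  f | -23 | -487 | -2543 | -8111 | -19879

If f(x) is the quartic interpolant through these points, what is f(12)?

L_0(12) = (8)·(6)·(4)·(2)/[(-2)·(-4)·(-6)·(-8)] = 1
L_1(12) = (10)·(6)·(4)·(2)/[(2)·(-2)·(-4)·(-6)] = -5
L_2(12) = (10)·(8)·(4)·(2)/[(4)·(2)·(-2)·(-4)] = 10
L_3(12) = (10)·(8)·(6)·(2)/[(6)·(4)·(2)·(-2)] = -10
L_4(12) = (10)·(8)·(6)·(4)/[(8)·(6)·(4)·(2)] = 5
Sum: (-23)·(1) + (-487)·(-5) + (-2543)·(10) + (-8111)·(-10) + (-19879)·(5) = -41303

-41303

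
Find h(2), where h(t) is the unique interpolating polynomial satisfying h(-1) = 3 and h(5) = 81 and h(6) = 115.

15

L_0(2) = (-3)·(-4)/[(-6)·(-7)] = 2/7
L_1(2) = (3)·(-4)/[(6)·(-1)] = 2
L_2(2) = (3)·(-3)/[(7)·(1)] = -9/7
Sum: 3·(2/7) + 81·(2) + 115·(-9/7) = 15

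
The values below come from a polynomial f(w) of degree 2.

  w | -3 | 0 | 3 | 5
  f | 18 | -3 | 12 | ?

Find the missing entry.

42

The 3 known values determine f uniquely (degree ≤ 2).
L_0(5) = (5)·(2)/[(-3)·(-6)] = 5/9
L_1(5) = (8)·(2)/[(3)·(-3)] = -16/9
L_2(5) = (8)·(5)/[(6)·(3)] = 20/9
Sum: 18·(5/9) + (-3)·(-16/9) + 12·(20/9) = 42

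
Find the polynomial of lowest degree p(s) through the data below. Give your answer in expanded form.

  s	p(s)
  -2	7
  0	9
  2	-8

Build the Lagrange basis polynomials:
L_0(s) = s(s - 2) / [8] = (1/8)s^2 - (1/4)s
L_1(s) = (s + 2)(s - 2) / [-4] = -(1/4)s^2 + 1
L_2(s) = (s + 2)s / [8] = (1/8)s^2 + (1/4)s
p(s) = 7·L_0 + 9·L_1 + (-8)·L_2
  7·L_0(s) = (7/8)s^2 - (7/4)s
  9·L_1(s) = -(9/4)s^2 + 9
  (-8)·L_2(s) = -s^2 - 2s
Adding term by term: -(19/8)s^2 - (15/4)s + 9

p(s) = -(19/8)s^2 - (15/4)s + 9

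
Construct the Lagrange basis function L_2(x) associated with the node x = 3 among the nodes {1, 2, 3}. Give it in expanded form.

L_2(x) = (1/2)x^2 - (3/2)x + 1

L_2(x) = (x - 1)(x - 2) / [(2)·(1)]
       = (x^2 - 3x + 2) / (2)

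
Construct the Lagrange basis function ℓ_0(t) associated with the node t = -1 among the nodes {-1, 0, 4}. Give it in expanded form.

ℓ_0(t) = (1/5)t^2 - (4/5)t

ℓ_0(t) = t(t - 4) / [(-1)·(-5)]
       = (t^2 - 4t) / (5)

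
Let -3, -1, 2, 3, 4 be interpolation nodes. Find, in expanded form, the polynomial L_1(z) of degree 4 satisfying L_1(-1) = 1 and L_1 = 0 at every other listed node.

L_1(z) = -(1/120)z^4 + (1/20)z^3 + (1/120)z^2 - (9/20)z + 3/5

L_1(z) = (z + 3)(z - 2)(z - 3)(z - 4) / [(2)·(-3)·(-4)·(-5)]
       = (z^4 - 6z^3 - z^2 + 54z - 72) / (-120)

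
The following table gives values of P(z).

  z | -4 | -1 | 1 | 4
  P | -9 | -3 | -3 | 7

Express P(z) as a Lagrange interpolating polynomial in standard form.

Build the Lagrange basis polynomials:
L_0(z) = (z + 1)(z - 1)(z - 4) / [-120] = -(1/120)z^3 + (1/30)z^2 + (1/120)z - 1/30
L_1(z) = (z + 4)(z - 1)(z - 4) / [30] = (1/30)z^3 - (1/30)z^2 - (8/15)z + 8/15
L_2(z) = (z + 4)(z + 1)(z - 4) / [-30] = -(1/30)z^3 - (1/30)z^2 + (8/15)z + 8/15
L_3(z) = (z + 4)(z + 1)(z - 1) / [120] = (1/120)z^3 + (1/30)z^2 - (1/120)z - 1/30
P(z) = (-9)·L_0 + (-3)·L_1 + (-3)·L_2 + 7·L_3
  (-9)·L_0(z) = (3/40)z^3 - (3/10)z^2 - (3/40)z + 3/10
  (-3)·L_1(z) = -(1/10)z^3 + (1/10)z^2 + (8/5)z - 8/5
  (-3)·L_2(z) = (1/10)z^3 + (1/10)z^2 - (8/5)z - 8/5
  7·L_3(z) = (7/120)z^3 + (7/30)z^2 - (7/120)z - 7/30
Adding term by term: (2/15)z^3 + (2/15)z^2 - (2/15)z - 47/15

P(z) = (2/15)z^3 + (2/15)z^2 - (2/15)z - 47/15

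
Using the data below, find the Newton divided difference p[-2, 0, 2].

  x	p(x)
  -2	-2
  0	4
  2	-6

-2

p[-2,0] = (4 - (-2)) / (0 - (-2)) = 3
p[0,2] = (-6 - 4) / (2 - 0) = -5
p[-2,0,2] = (-5 - 3) / (2 - (-2)) = -2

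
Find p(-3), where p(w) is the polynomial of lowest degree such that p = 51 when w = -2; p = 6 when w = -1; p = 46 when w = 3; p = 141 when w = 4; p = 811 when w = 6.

Evaluate each Lagrange basis at w = -3:
L_0(-3) = (-2)·(-6)·(-7)·(-9)/[(-1)·(-5)·(-6)·(-8)] = 63/20
L_1(-3) = (-1)·(-6)·(-7)·(-9)/[(1)·(-4)·(-5)·(-7)] = -27/10
L_2(-3) = (-1)·(-2)·(-7)·(-9)/[(5)·(4)·(-1)·(-3)] = 21/10
L_3(-3) = (-1)·(-2)·(-6)·(-9)/[(6)·(5)·(1)·(-2)] = -9/5
L_4(-3) = (-1)·(-2)·(-6)·(-7)/[(8)·(7)·(3)·(2)] = 1/4
Sum: 51·(63/20) + 6·(-27/10) + 46·(21/10) + 141·(-9/5) + 811·(1/4) = 190

190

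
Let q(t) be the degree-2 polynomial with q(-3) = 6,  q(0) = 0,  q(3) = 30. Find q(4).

48

Evaluate each Lagrange basis at t = 4:
L_0(4) = (4)·(1)/[(-3)·(-6)] = 2/9
L_1(4) = (7)·(1)/[(3)·(-3)] = -7/9
L_2(4) = (7)·(4)/[(6)·(3)] = 14/9
Sum: 6·(2/9) + 0 + 30·(14/9) = 48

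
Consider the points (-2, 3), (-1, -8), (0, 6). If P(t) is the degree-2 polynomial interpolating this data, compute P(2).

Evaluate each Lagrange basis at t = 2:
L_0(2) = (3)·(2)/[(-1)·(-2)] = 3
L_1(2) = (4)·(2)/[(1)·(-1)] = -8
L_2(2) = (4)·(3)/[(2)·(1)] = 6
Sum: 3·(3) + (-8)·(-8) + 6·(6) = 109

109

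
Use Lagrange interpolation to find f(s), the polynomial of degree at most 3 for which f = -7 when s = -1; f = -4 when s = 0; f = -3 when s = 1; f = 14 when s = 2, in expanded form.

f(s) = 3s^3 - s^2 - s - 4

Build the Lagrange basis polynomials:
L_0(s) = s(s - 1)(s - 2) / [-6] = -(1/6)s^3 + (1/2)s^2 - (1/3)s
L_1(s) = (s + 1)(s - 1)(s - 2) / [2] = (1/2)s^3 - s^2 - (1/2)s + 1
L_2(s) = (s + 1)s(s - 2) / [-2] = -(1/2)s^3 + (1/2)s^2 + s
L_3(s) = (s + 1)s(s - 1) / [6] = (1/6)s^3 - (1/6)s
f(s) = (-7)·L_0 + (-4)·L_1 + (-3)·L_2 + 14·L_3
  (-7)·L_0(s) = (7/6)s^3 - (7/2)s^2 + (7/3)s
  (-4)·L_1(s) = -2s^3 + 4s^2 + 2s - 4
  (-3)·L_2(s) = (3/2)s^3 - (3/2)s^2 - 3s
  14·L_3(s) = (7/3)s^3 - (7/3)s
Adding term by term: 3s^3 - s^2 - s - 4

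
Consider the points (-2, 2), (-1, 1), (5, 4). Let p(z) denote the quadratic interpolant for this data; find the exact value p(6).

6

Using Newton's divided-difference form:
p[-2,-1] = (1 - 2) / (-1 - (-2)) = -1
p[-1,5] = (4 - 1) / (5 - (-1)) = 1/2
p[-2,-1,5] = (1/2 - (-1)) / (5 - (-2)) = 3/14
p(6) = 2 + (-1)·(8) + (3/14)·(8)·(7) = 6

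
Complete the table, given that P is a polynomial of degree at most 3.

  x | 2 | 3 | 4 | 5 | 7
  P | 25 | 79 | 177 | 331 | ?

855

The 4 known values determine P uniquely (degree ≤ 3).
L_0(7) = (4)·(3)·(2)/[(-1)·(-2)·(-3)] = -4
L_1(7) = (5)·(3)·(2)/[(1)·(-1)·(-2)] = 15
L_2(7) = (5)·(4)·(2)/[(2)·(1)·(-1)] = -20
L_3(7) = (5)·(4)·(3)/[(3)·(2)·(1)] = 10
Sum: 25·(-4) + 79·(15) + 177·(-20) + 331·(10) = 855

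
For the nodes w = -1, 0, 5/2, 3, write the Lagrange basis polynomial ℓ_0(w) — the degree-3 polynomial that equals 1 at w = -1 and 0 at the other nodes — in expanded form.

ℓ_0(w) = -(1/14)w^3 + (11/28)w^2 - (15/28)w

ℓ_0(w) = w(w - 5/2)(w - 3) / [(-1)·(-7/2)·(-4)]
       = (w^3 - (11/2)w^2 + (15/2)w) / (-14)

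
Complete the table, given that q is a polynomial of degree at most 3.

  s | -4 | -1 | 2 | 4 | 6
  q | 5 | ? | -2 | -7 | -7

105/16

The 4 known values determine q uniquely (degree ≤ 3).
L_0(-1) = (-3)·(-5)·(-7)/[(-6)·(-8)·(-10)] = 7/32
L_1(-1) = (3)·(-5)·(-7)/[(6)·(-2)·(-4)] = 35/16
L_2(-1) = (3)·(-3)·(-7)/[(8)·(2)·(-2)] = -63/32
L_3(-1) = (3)·(-3)·(-5)/[(10)·(4)·(2)] = 9/16
Sum: 5·(7/32) + (-2)·(35/16) + (-7)·(-63/32) + (-7)·(9/16) = 105/16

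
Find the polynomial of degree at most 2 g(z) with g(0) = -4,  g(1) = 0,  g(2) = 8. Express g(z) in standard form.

Newton's divided differences:
g[0,1] = (0 - (-4)) / (1 - 0) = 4
g[1,2] = (8 - 0) / (2 - 1) = 8
g[0,1,2] = (8 - 4) / (2 - 0) = 2
g(z) = -4 + 4·z + 2·z(z - 1)
Expanding: g(z) = 2z^2 + 2z - 4

g(z) = 2z^2 + 2z - 4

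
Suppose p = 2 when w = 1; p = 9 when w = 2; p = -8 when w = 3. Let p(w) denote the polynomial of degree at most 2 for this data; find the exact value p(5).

Evaluate each Lagrange basis at w = 5:
L_0(5) = (3)·(2)/[(-1)·(-2)] = 3
L_1(5) = (4)·(2)/[(1)·(-1)] = -8
L_2(5) = (4)·(3)/[(2)·(1)] = 6
Sum: 2·(3) + 9·(-8) + (-8)·(6) = -114

-114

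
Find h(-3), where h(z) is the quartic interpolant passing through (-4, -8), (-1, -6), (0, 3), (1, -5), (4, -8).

-367/10

Evaluate each Lagrange basis at z = -3:
L_0(-3) = (-2)·(-3)·(-4)·(-7)/[(-3)·(-4)·(-5)·(-8)] = 7/20
L_1(-3) = (1)·(-3)·(-4)·(-7)/[(3)·(-1)·(-2)·(-5)] = 14/5
L_2(-3) = (1)·(-2)·(-4)·(-7)/[(4)·(1)·(-1)·(-4)] = -7/2
L_3(-3) = (1)·(-2)·(-3)·(-7)/[(5)·(2)·(1)·(-3)] = 7/5
L_4(-3) = (1)·(-2)·(-3)·(-4)/[(8)·(5)·(4)·(3)] = -1/20
Sum: (-8)·(7/20) + (-6)·(14/5) + 3·(-7/2) + (-5)·(7/5) + (-8)·(-1/20) = -367/10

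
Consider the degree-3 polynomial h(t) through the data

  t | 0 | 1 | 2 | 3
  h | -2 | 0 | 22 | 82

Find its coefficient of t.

Build the Lagrange basis polynomials:
L_0(t) = (t - 1)(t - 2)(t - 3) / [-6] = -(1/6)t^3 + t^2 - (11/6)t + 1
L_1(t) = t(t - 2)(t - 3) / [2] = (1/2)t^3 - (5/2)t^2 + 3t
L_2(t) = t(t - 1)(t - 3) / [-2] = -(1/2)t^3 + 2t^2 - (3/2)t
L_3(t) = t(t - 1)(t - 2) / [6] = (1/6)t^3 - (1/2)t^2 + (1/3)t
h(t) = (-2)·L_0 + 0·L_1 + 22·L_2 + 82·L_3
Only the coefficient of t is needed; take it from each L_i and combine:
(-2)·(-11/6) + 0·(3) + 22·(-3/2) + 82·(1/3) = -2

-2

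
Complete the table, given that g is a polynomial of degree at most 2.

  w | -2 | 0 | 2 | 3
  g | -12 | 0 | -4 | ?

The 3 known values determine g uniquely (degree ≤ 2).
Evaluate each Lagrange basis at w = 3:
L_0(3) = (3)·(1)/[(-2)·(-4)] = 3/8
L_1(3) = (5)·(1)/[(2)·(-2)] = -5/4
L_2(3) = (5)·(3)/[(4)·(2)] = 15/8
Sum: (-12)·(3/8) + 0 + (-4)·(15/8) = -12

-12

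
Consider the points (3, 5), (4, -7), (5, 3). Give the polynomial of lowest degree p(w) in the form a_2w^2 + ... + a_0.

p(w) = 11w^2 - 89w + 173

L_0(w) = (w - 4)(w - 5) / [2] = (1/2)w^2 - (9/2)w + 10
L_1(w) = (w - 3)(w - 5) / [-1] = -w^2 + 8w - 15
L_2(w) = (w - 3)(w - 4) / [2] = (1/2)w^2 - (7/2)w + 6
p(w) = 5·L_0 + (-7)·L_1 + 3·L_2
  5·L_0(w) = (5/2)w^2 - (45/2)w + 50
  (-7)·L_1(w) = 7w^2 - 56w + 105
  3·L_2(w) = (3/2)w^2 - (21/2)w + 18
Adding term by term: 11w^2 - 89w + 173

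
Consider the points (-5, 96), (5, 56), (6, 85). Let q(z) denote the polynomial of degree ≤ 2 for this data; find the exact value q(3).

Using Newton's divided-difference form:
q[-5,5] = (56 - 96) / (5 - (-5)) = -4
q[5,6] = (85 - 56) / (6 - 5) = 29
q[-5,5,6] = (29 - (-4)) / (6 - (-5)) = 3
q(3) = 96 + (-4)·(8) + 3·(8)·(-2) = 16

16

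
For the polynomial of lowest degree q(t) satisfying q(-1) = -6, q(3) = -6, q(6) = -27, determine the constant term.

-3

L_0(t) = (t - 3)(t - 6) / [28] = (1/28)t^2 - (9/28)t + 9/14
L_1(t) = (t + 1)(t - 6) / [-12] = -(1/12)t^2 + (5/12)t + 1/2
L_2(t) = (t + 1)(t - 3) / [21] = (1/21)t^2 - (2/21)t - 1/7
q(t) = (-6)·L_0 + (-6)·L_1 + (-27)·L_2
Only the constant term is needed; take it from each L_i and combine:
(-6)·(9/14) + (-6)·(1/2) + (-27)·(-1/7) = -3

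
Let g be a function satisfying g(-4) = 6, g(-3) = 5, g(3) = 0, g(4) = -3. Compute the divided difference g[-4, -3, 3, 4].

-1/24

g[-4,-3] = (5 - 6) / (-3 - (-4)) = -1
g[-3,3] = (0 - 5) / (3 - (-3)) = -5/6
g[3,4] = (-3 - 0) / (4 - 3) = -3
g[-4,-3,3] = (-5/6 - (-1)) / (3 - (-4)) = 1/42
g[-3,3,4] = (-3 - (-5/6)) / (4 - (-3)) = -13/42
g[-4,-3,3,4] = (-13/42 - 1/42) / (4 - (-4)) = -1/24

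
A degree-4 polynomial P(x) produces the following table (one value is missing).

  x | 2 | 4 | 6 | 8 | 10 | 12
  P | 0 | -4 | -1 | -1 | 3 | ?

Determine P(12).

The 5 known values determine P uniquely (degree ≤ 4).
Evaluate each Lagrange basis at x = 12:
L_0(12) = (8)·(6)·(4)·(2)/[(-2)·(-4)·(-6)·(-8)] = 1
L_1(12) = (10)·(6)·(4)·(2)/[(2)·(-2)·(-4)·(-6)] = -5
L_2(12) = (10)·(8)·(4)·(2)/[(4)·(2)·(-2)·(-4)] = 10
L_3(12) = (10)·(8)·(6)·(2)/[(6)·(4)·(2)·(-2)] = -10
L_4(12) = (10)·(8)·(6)·(4)/[(8)·(6)·(4)·(2)] = 5
Sum: 0 + (-4)·(-5) + (-1)·(10) + (-1)·(-10) + 3·(5) = 35

35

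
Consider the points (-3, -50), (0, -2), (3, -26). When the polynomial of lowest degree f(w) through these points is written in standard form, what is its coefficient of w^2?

Build the Lagrange basis polynomials:
L_0(w) = w(w - 3) / [18] = (1/18)w^2 - (1/6)w
L_1(w) = (w + 3)(w - 3) / [-9] = -(1/9)w^2 + 1
L_2(w) = (w + 3)w / [18] = (1/18)w^2 + (1/6)w
f(w) = (-50)·L_0 + (-2)·L_1 + (-26)·L_2
Only the coefficient of w^2 is needed; take it from each L_i and combine:
(-50)·(1/18) + (-2)·(-1/9) + (-26)·(1/18) = -4

-4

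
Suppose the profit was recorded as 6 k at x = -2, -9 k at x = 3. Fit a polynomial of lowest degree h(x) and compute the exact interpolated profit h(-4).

12

Evaluate each Lagrange basis at x = -4:
L_0(-4) = (-7)/[(-5)] = 7/5
L_1(-4) = (-2)/[(5)] = -2/5
Sum: 6·(7/5) + (-9)·(-2/5) = 12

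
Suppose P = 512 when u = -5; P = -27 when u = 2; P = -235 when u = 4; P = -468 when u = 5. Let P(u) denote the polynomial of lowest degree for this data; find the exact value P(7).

Using Newton's divided-difference form:
P[-5,2] = (-27 - 512) / (2 - (-5)) = -77
P[2,4] = (-235 - (-27)) / (4 - 2) = -104
P[4,5] = (-468 - (-235)) / (5 - 4) = -233
P[-5,2,4] = (-104 - (-77)) / (4 - (-5)) = -3
P[2,4,5] = (-233 - (-104)) / (5 - 2) = -43
P[-5,2,4,5] = (-43 - (-3)) / (5 - (-5)) = -4
P(7) = 512 + (-77)·(12) + (-3)·(12)·(5) + (-4)·(12)·(5)·(3) = -1312

-1312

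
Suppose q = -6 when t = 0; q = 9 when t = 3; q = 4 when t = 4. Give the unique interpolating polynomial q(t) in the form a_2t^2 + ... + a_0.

Newton's divided differences:
q[0,3] = (9 - (-6)) / (3 - 0) = 5
q[3,4] = (4 - 9) / (4 - 3) = -5
q[0,3,4] = (-5 - 5) / (4 - 0) = -5/2
q(t) = -6 + 5·t + (-5/2)·t(t - 3)
Expanding: q(t) = -(5/2)t^2 + (25/2)t - 6

q(t) = -(5/2)t^2 + (25/2)t - 6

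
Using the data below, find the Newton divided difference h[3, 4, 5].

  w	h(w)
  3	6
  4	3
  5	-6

-3

h[3,4] = (3 - 6) / (4 - 3) = -3
h[4,5] = (-6 - 3) / (5 - 4) = -9
h[3,4,5] = (-9 - (-3)) / (5 - 3) = -3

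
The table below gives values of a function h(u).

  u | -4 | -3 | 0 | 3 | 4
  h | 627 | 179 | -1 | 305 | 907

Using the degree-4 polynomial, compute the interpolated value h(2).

69

Using Newton's divided-difference form:
h[-4,-3] = (179 - 627) / (-3 - (-4)) = -448
h[-3,0] = (-1 - 179) / (0 - (-3)) = -60
h[0,3] = (305 - (-1)) / (3 - 0) = 102
h[3,4] = (907 - 305) / (4 - 3) = 602
h[-4,-3,0] = (-60 - (-448)) / (0 - (-4)) = 97
h[-3,0,3] = (102 - (-60)) / (3 - (-3)) = 27
h[0,3,4] = (602 - 102) / (4 - 0) = 125
h[-4,-3,0,3] = (27 - 97) / (3 - (-4)) = -10
h[-3,0,3,4] = (125 - 27) / (4 - (-3)) = 14
h[-4,-3,0,3,4] = (14 - (-10)) / (4 - (-4)) = 3
h(2) = 627 + (-448)·(6) + 97·(6)·(5) + (-10)·(6)·(5)·(2) + 3·(6)·(5)·(2)·(-1) = 69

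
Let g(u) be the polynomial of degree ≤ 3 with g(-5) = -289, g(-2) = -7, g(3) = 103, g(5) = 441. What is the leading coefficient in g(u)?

Build the Lagrange basis polynomials:
L_0(u) = (u + 2)(u - 3)(u - 5) / [-240] = -(1/240)u^3 + (1/40)u^2 + (1/240)u - 1/8
L_1(u) = (u + 5)(u - 3)(u - 5) / [105] = (1/105)u^3 - (1/35)u^2 - (5/21)u + 5/7
L_2(u) = (u + 5)(u + 2)(u - 5) / [-80] = -(1/80)u^3 - (1/40)u^2 + (5/16)u + 5/8
L_3(u) = (u + 5)(u + 2)(u - 3) / [140] = (1/140)u^3 + (1/35)u^2 - (11/140)u - 3/14
g(u) = (-289)·L_0 + (-7)·L_1 + 103·L_2 + 441·L_3
Only the coefficient of u^3 is needed; take it from each L_i and combine:
(-289)·(-1/240) + (-7)·(1/105) + 103·(-1/80) + 441·(1/140) = 3

3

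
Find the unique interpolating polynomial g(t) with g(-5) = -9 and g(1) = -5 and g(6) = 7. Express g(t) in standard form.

g(t) = (26/165)t^2 + (214/165)t - 71/11

Newton's divided differences:
g[-5,1] = (-5 - (-9)) / (1 - (-5)) = 2/3
g[1,6] = (7 - (-5)) / (6 - 1) = 12/5
g[-5,1,6] = (12/5 - 2/3) / (6 - (-5)) = 26/165
g(t) = -9 + (2/3)·(t + 5) + (26/165)·(t + 5)(t - 1)
Expanding: g(t) = (26/165)t^2 + (214/165)t - 71/11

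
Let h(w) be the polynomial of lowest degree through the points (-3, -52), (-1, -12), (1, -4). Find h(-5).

L_0(-5) = (-4)·(-6)/[(-2)·(-4)] = 3
L_1(-5) = (-2)·(-6)/[(2)·(-2)] = -3
L_2(-5) = (-2)·(-4)/[(4)·(2)] = 1
Sum: (-52)·(3) + (-12)·(-3) + (-4)·(1) = -124

-124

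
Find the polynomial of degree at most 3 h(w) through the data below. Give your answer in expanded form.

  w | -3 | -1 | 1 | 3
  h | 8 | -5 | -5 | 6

h(w) = -(1/24)w^3 + (3/2)w^2 + (1/24)w - 13/2

L_0(w) = (w + 1)(w - 1)(w - 3) / [-48] = -(1/48)w^3 + (1/16)w^2 + (1/48)w - 1/16
L_1(w) = (w + 3)(w - 1)(w - 3) / [16] = (1/16)w^3 - (1/16)w^2 - (9/16)w + 9/16
L_2(w) = (w + 3)(w + 1)(w - 3) / [-16] = -(1/16)w^3 - (1/16)w^2 + (9/16)w + 9/16
L_3(w) = (w + 3)(w + 1)(w - 1) / [48] = (1/48)w^3 + (1/16)w^2 - (1/48)w - 1/16
h(w) = 8·L_0 + (-5)·L_1 + (-5)·L_2 + 6·L_3
  8·L_0(w) = -(1/6)w^3 + (1/2)w^2 + (1/6)w - 1/2
  (-5)·L_1(w) = -(5/16)w^3 + (5/16)w^2 + (45/16)w - 45/16
  (-5)·L_2(w) = (5/16)w^3 + (5/16)w^2 - (45/16)w - 45/16
  6·L_3(w) = (1/8)w^3 + (3/8)w^2 - (1/8)w - 3/8
Adding term by term: -(1/24)w^3 + (3/2)w^2 + (1/24)w - 13/2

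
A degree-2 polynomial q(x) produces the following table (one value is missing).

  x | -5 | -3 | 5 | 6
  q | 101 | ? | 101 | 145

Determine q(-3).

The 3 known values determine q uniquely (degree ≤ 2).
L_0(-3) = (-8)·(-9)/[(-10)·(-11)] = 36/55
L_1(-3) = (2)·(-9)/[(10)·(-1)] = 9/5
L_2(-3) = (2)·(-8)/[(11)·(1)] = -16/11
Sum: 101·(36/55) + 101·(9/5) + 145·(-16/11) = 37

37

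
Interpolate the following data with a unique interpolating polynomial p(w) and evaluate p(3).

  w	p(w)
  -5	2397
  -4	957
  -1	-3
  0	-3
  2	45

L_0(3) = (7)·(4)·(3)·(1)/[(-1)·(-4)·(-5)·(-7)] = 3/5
L_1(3) = (8)·(4)·(3)·(1)/[(1)·(-3)·(-4)·(-6)] = -4/3
L_2(3) = (8)·(7)·(3)·(1)/[(4)·(3)·(-1)·(-3)] = 14/3
L_3(3) = (8)·(7)·(4)·(1)/[(5)·(4)·(1)·(-2)] = -28/5
L_4(3) = (8)·(7)·(4)·(3)/[(7)·(6)·(3)·(2)] = 8/3
Sum: 2397·(3/5) + 957·(-4/3) + (-3)·(14/3) + (-3)·(-28/5) + 45·(8/3) = 285

285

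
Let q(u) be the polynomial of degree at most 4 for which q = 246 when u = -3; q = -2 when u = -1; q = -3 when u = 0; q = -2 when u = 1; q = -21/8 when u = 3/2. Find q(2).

Evaluate each Lagrange basis at u = 2:
L_0(2) = (3)·(2)·(1)·(1/2)/[(-2)·(-3)·(-4)·(-9/2)] = 1/36
L_1(2) = (5)·(2)·(1)·(1/2)/[(2)·(-1)·(-2)·(-5/2)] = -1/2
L_2(2) = (5)·(3)·(1)·(1/2)/[(3)·(1)·(-1)·(-3/2)] = 5/3
L_3(2) = (5)·(3)·(2)·(1/2)/[(4)·(2)·(1)·(-1/2)] = -15/4
L_4(2) = (5)·(3)·(2)·(1)/[(9/2)·(5/2)·(3/2)·(1/2)] = 32/9
Sum: 246·(1/36) + (-2)·(-1/2) + (-3)·(5/3) + (-2)·(-15/4) + (-21/8)·(32/9) = 1

1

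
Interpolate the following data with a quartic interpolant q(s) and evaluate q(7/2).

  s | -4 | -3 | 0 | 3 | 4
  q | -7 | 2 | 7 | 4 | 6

7193/1536

L_0(7/2) = (13/2)·(7/2)·(1/2)·(-1/2)/[(-1)·(-4)·(-7)·(-8)] = -13/512
L_1(7/2) = (15/2)·(7/2)·(1/2)·(-1/2)/[(1)·(-3)·(-6)·(-7)] = 5/96
L_2(7/2) = (15/2)·(13/2)·(1/2)·(-1/2)/[(4)·(3)·(-3)·(-4)] = -65/768
L_3(7/2) = (15/2)·(13/2)·(7/2)·(-1/2)/[(7)·(6)·(3)·(-1)] = 65/96
L_4(7/2) = (15/2)·(13/2)·(7/2)·(1/2)/[(8)·(7)·(4)·(1)] = 195/512
Sum: (-7)·(-13/512) + 2·(5/96) + 7·(-65/768) + 4·(65/96) + 6·(195/512) = 7193/1536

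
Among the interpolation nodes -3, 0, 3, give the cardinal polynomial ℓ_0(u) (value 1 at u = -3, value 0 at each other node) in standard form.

ℓ_0(u) = (1/18)u^2 - (1/6)u

ℓ_0(u) = u(u - 3) / [(-3)·(-6)]
       = (u^2 - 3u) / (18)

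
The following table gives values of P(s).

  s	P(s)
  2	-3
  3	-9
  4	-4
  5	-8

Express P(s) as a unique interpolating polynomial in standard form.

Build the Lagrange basis polynomials:
L_0(s) = (s - 3)(s - 4)(s - 5) / [-6] = -(1/6)s^3 + 2s^2 - (47/6)s + 10
L_1(s) = (s - 2)(s - 4)(s - 5) / [2] = (1/2)s^3 - (11/2)s^2 + 19s - 20
L_2(s) = (s - 2)(s - 3)(s - 5) / [-2] = -(1/2)s^3 + 5s^2 - (31/2)s + 15
L_3(s) = (s - 2)(s - 3)(s - 4) / [6] = (1/6)s^3 - (3/2)s^2 + (13/3)s - 4
P(s) = (-3)·L_0 + (-9)·L_1 + (-4)·L_2 + (-8)·L_3
  (-3)·L_0(s) = (1/2)s^3 - 6s^2 + (47/2)s - 30
  (-9)·L_1(s) = -(9/2)s^3 + (99/2)s^2 - 171s + 180
  (-4)·L_2(s) = 2s^3 - 20s^2 + 62s - 60
  (-8)·L_3(s) = -(4/3)s^3 + 12s^2 - (104/3)s + 32
Adding term by term: -(10/3)s^3 + (71/2)s^2 - (721/6)s + 122

P(s) = -(10/3)s^3 + (71/2)s^2 - (721/6)s + 122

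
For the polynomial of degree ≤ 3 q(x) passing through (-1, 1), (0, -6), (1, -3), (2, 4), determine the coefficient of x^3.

The leading coefficient equals the top divided difference q[-1,0,1,2].
q[-1,0] = (-6 - 1) / (0 - (-1)) = -7
q[0,1] = (-3 - (-6)) / (1 - 0) = 3
q[1,2] = (4 - (-3)) / (2 - 1) = 7
q[-1,0,1] = (3 - (-7)) / (1 - (-1)) = 5
q[0,1,2] = (7 - 3) / (2 - 0) = 2
q[-1,0,1,2] = (2 - 5) / (2 - (-1)) = -1

-1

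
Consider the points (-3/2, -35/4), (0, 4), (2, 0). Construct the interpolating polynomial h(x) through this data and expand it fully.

h(x) = -3x^2 + 4x + 4

L_0(x) = x(x - 2) / [21/4] = (4/21)x^2 - (8/21)x
L_1(x) = (x + 3/2)(x - 2) / [-3] = -(1/3)x^2 + (1/6)x + 1
L_2(x) = (x + 3/2)x / [7] = (1/7)x^2 + (3/14)x
h(x) = (-35/4)·L_0 + 4·L_1 + 0·L_2
  (-35/4)·L_0(x) = -(5/3)x^2 + (10/3)x
  4·L_1(x) = -(4/3)x^2 + (2/3)x + 4
  0·L_2(x) = 0
Adding term by term: -3x^2 + 4x + 4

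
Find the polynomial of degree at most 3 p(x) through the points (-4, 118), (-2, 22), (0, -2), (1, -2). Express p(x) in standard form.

p(x) = -x^3 + 3x^2 - 2x - 2

L_0(x) = (x + 2)x(x - 1) / [-40] = -(1/40)x^3 - (1/40)x^2 + (1/20)x
L_1(x) = (x + 4)x(x - 1) / [12] = (1/12)x^3 + (1/4)x^2 - (1/3)x
L_2(x) = (x + 4)(x + 2)(x - 1) / [-8] = -(1/8)x^3 - (5/8)x^2 - (1/4)x + 1
L_3(x) = (x + 4)(x + 2)x / [15] = (1/15)x^3 + (2/5)x^2 + (8/15)x
p(x) = 118·L_0 + 22·L_1 + (-2)·L_2 + (-2)·L_3
  118·L_0(x) = -(59/20)x^3 - (59/20)x^2 + (59/10)x
  22·L_1(x) = (11/6)x^3 + (11/2)x^2 - (22/3)x
  (-2)·L_2(x) = (1/4)x^3 + (5/4)x^2 + (1/2)x - 2
  (-2)·L_3(x) = -(2/15)x^3 - (4/5)x^2 - (16/15)x
Adding term by term: -x^3 + 3x^2 - 2x - 2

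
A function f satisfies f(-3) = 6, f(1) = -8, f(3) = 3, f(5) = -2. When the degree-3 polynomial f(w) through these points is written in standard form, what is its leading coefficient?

The leading coefficient equals the top divided difference f[-3,1,3,5].
f[-3,1] = (-8 - 6) / (1 - (-3)) = -7/2
f[1,3] = (3 - (-8)) / (3 - 1) = 11/2
f[3,5] = (-2 - 3) / (5 - 3) = -5/2
f[-3,1,3] = (11/2 - (-7/2)) / (3 - (-3)) = 3/2
f[1,3,5] = (-5/2 - 11/2) / (5 - 1) = -2
f[-3,1,3,5] = (-2 - 3/2) / (5 - (-3)) = -7/16

-7/16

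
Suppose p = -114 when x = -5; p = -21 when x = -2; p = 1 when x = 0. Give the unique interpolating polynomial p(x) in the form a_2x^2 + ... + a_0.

p(x) = -4x^2 + 3x + 1

Newton's divided differences:
p[-5,-2] = (-21 - (-114)) / (-2 - (-5)) = 31
p[-2,0] = (1 - (-21)) / (0 - (-2)) = 11
p[-5,-2,0] = (11 - 31) / (0 - (-5)) = -4
p(x) = -114 + 31·(x + 5) + (-4)·(x + 5)(x + 2)
Expanding: p(x) = -4x^2 + 3x + 1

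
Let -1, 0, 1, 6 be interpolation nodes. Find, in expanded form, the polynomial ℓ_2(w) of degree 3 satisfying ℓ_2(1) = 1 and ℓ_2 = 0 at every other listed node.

ℓ_2(w) = (w + 1)w(w - 6) / [(2)·(1)·(-5)]
       = (w^3 - 5w^2 - 6w) / (-10)

ℓ_2(w) = -(1/10)w^3 + (1/2)w^2 + (3/5)w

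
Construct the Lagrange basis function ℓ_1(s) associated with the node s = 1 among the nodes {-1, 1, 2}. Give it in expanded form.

ℓ_1(s) = (s + 1)(s - 2) / [(2)·(-1)]
       = (s^2 - s - 2) / (-2)

ℓ_1(s) = -(1/2)s^2 + (1/2)s + 1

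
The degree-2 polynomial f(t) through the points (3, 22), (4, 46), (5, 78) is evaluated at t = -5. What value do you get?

118

L_0(-5) = (-9)·(-10)/[(-1)·(-2)] = 45
L_1(-5) = (-8)·(-10)/[(1)·(-1)] = -80
L_2(-5) = (-8)·(-9)/[(2)·(1)] = 36
Sum: 22·(45) + 46·(-80) + 78·(36) = 118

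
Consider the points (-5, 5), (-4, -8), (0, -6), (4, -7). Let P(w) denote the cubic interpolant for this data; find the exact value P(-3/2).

Evaluate each Lagrange basis at w = -3/2:
L_0(-3/2) = (5/2)·(-3/2)·(-11/2)/[(-1)·(-5)·(-9)] = -11/24
L_1(-3/2) = (7/2)·(-3/2)·(-11/2)/[(1)·(-4)·(-8)] = 231/256
L_2(-3/2) = (7/2)·(5/2)·(-11/2)/[(5)·(4)·(-4)] = 77/128
L_3(-3/2) = (7/2)·(5/2)·(-3/2)/[(9)·(8)·(4)] = -35/768
Sum: 5·(-11/24) + (-8)·(231/256) + (-6)·(77/128) + (-7)·(-35/768) = -3277/256

-3277/256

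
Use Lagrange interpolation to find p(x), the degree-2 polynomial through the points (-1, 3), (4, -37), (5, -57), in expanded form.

L_0(x) = (x - 4)(x - 5) / [30] = (1/30)x^2 - (3/10)x + 2/3
L_1(x) = (x + 1)(x - 5) / [-5] = -(1/5)x^2 + (4/5)x + 1
L_2(x) = (x + 1)(x - 4) / [6] = (1/6)x^2 - (1/2)x - 2/3
p(x) = 3·L_0 + (-37)·L_1 + (-57)·L_2
  3·L_0(x) = (1/10)x^2 - (9/10)x + 2
  (-37)·L_1(x) = (37/5)x^2 - (148/5)x - 37
  (-57)·L_2(x) = -(19/2)x^2 + (57/2)x + 38
Adding term by term: -2x^2 - 2x + 3

p(x) = -2x^2 - 2x + 3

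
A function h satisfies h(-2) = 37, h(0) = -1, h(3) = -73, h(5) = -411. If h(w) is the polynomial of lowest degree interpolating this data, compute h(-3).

L_0(-3) = (-3)·(-6)·(-8)/[(-2)·(-5)·(-7)] = 72/35
L_1(-3) = (-1)·(-6)·(-8)/[(2)·(-3)·(-5)] = -8/5
L_2(-3) = (-1)·(-3)·(-8)/[(5)·(3)·(-2)] = 4/5
L_3(-3) = (-1)·(-3)·(-6)/[(7)·(5)·(2)] = -9/35
Sum: 37·(72/35) + (-1)·(-8/5) + (-73)·(4/5) + (-411)·(-9/35) = 125

125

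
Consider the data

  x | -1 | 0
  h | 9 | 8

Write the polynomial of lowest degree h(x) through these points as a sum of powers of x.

h(x) = -x + 8

L_0(x) = x / [-1] = -x
L_1(x) = (x + 1) / [1] = x + 1
h(x) = 9·L_0 + 8·L_1
  9·L_0(x) = -9x
  8·L_1(x) = 8x + 8
Adding term by term: -x + 8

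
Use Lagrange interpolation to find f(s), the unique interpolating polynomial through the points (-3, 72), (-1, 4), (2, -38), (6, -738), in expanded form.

f(s) = -3s^3 - 2s^2 - 3s

Build the Lagrange basis polynomials:
L_0(s) = (s + 1)(s - 2)(s - 6) / [-90] = -(1/90)s^3 + (7/90)s^2 - (2/45)s - 2/15
L_1(s) = (s + 3)(s - 2)(s - 6) / [42] = (1/42)s^3 - (5/42)s^2 - (2/7)s + 6/7
L_2(s) = (s + 3)(s + 1)(s - 6) / [-60] = -(1/60)s^3 + (1/30)s^2 + (7/20)s + 3/10
L_3(s) = (s + 3)(s + 1)(s - 2) / [252] = (1/252)s^3 + (1/126)s^2 - (5/252)s - 1/42
f(s) = 72·L_0 + 4·L_1 + (-38)·L_2 + (-738)·L_3
  72·L_0(s) = -(4/5)s^3 + (28/5)s^2 - (16/5)s - 48/5
  4·L_1(s) = (2/21)s^3 - (10/21)s^2 - (8/7)s + 24/7
  (-38)·L_2(s) = (19/30)s^3 - (19/15)s^2 - (133/10)s - 57/5
  (-738)·L_3(s) = -(41/14)s^3 - (41/7)s^2 + (205/14)s + 123/7
Adding term by term: -3s^3 - 2s^2 - 3s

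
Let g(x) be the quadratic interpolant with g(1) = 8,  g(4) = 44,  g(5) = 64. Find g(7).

116

Evaluate each Lagrange basis at x = 7:
L_0(7) = (3)·(2)/[(-3)·(-4)] = 1/2
L_1(7) = (6)·(2)/[(3)·(-1)] = -4
L_2(7) = (6)·(3)/[(4)·(1)] = 9/2
Sum: 8·(1/2) + 44·(-4) + 64·(9/2) = 116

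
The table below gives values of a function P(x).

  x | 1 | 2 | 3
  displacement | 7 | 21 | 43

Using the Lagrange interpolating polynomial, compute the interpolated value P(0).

1

L_0(0) = (-2)·(-3)/[(-1)·(-2)] = 3
L_1(0) = (-1)·(-3)/[(1)·(-1)] = -3
L_2(0) = (-1)·(-2)/[(2)·(1)] = 1
Sum: 7·(3) + 21·(-3) + 43·(1) = 1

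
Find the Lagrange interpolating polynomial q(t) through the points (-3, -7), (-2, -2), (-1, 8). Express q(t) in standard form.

L_0(t) = (t + 2)(t + 1) / [2] = (1/2)t^2 + (3/2)t + 1
L_1(t) = (t + 3)(t + 1) / [-1] = -t^2 - 4t - 3
L_2(t) = (t + 3)(t + 2) / [2] = (1/2)t^2 + (5/2)t + 3
q(t) = (-7)·L_0 + (-2)·L_1 + 8·L_2
  (-7)·L_0(t) = -(7/2)t^2 - (21/2)t - 7
  (-2)·L_1(t) = 2t^2 + 8t + 6
  8·L_2(t) = 4t^2 + 20t + 24
Adding term by term: (5/2)t^2 + (35/2)t + 23

q(t) = (5/2)t^2 + (35/2)t + 23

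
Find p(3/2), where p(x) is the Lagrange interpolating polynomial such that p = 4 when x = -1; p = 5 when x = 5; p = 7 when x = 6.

Evaluate each Lagrange basis at x = 3/2:
L_0(3/2) = (-7/2)·(-9/2)/[(-6)·(-7)] = 3/8
L_1(3/2) = (5/2)·(-9/2)/[(6)·(-1)] = 15/8
L_2(3/2) = (5/2)·(-7/2)/[(7)·(1)] = -5/4
Sum: 4·(3/8) + 5·(15/8) + 7·(-5/4) = 17/8

17/8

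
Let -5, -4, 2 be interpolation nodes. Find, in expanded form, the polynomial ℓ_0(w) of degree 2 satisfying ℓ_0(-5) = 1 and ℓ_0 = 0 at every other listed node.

ℓ_0(w) = (1/7)w^2 + (2/7)w - 8/7

ℓ_0(w) = (w + 4)(w - 2) / [(-1)·(-7)]
       = (w^2 + 2w - 8) / (7)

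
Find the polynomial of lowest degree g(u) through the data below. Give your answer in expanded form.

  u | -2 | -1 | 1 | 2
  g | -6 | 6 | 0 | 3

g(u) = (7/4)u^3 - (3/2)u^2 - (19/4)u + 9/2

Newton's divided differences:
g[-2,-1] = (6 - (-6)) / (-1 - (-2)) = 12
g[-1,1] = (0 - 6) / (1 - (-1)) = -3
g[1,2] = (3 - 0) / (2 - 1) = 3
g[-2,-1,1] = (-3 - 12) / (1 - (-2)) = -5
g[-1,1,2] = (3 - (-3)) / (2 - (-1)) = 2
g[-2,-1,1,2] = (2 - (-5)) / (2 - (-2)) = 7/4
g(u) = -6 + 12·(u + 2) + (-5)·(u + 2)(u + 1) + (7/4)·(u + 2)(u + 1)(u - 1)
Expanding: g(u) = (7/4)u^3 - (3/2)u^2 - (19/4)u + 9/2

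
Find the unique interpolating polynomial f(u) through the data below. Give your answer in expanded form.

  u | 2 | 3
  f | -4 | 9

L_0(u) = (u - 3) / [-1] = -u + 3
L_1(u) = (u - 2) / [1] = u - 2
f(u) = (-4)·L_0 + 9·L_1
  (-4)·L_0(u) = 4u - 12
  9·L_1(u) = 9u - 18
Adding term by term: 13u - 30

f(u) = 13u - 30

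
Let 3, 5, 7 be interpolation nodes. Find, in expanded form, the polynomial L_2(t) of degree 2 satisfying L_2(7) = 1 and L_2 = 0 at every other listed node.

L_2(t) = (t - 3)(t - 5) / [(4)·(2)]
       = (t^2 - 8t + 15) / (8)

L_2(t) = (1/8)t^2 - t + 15/8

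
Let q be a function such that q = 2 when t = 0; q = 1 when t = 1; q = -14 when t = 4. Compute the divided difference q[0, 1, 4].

q[0,1] = (1 - 2) / (1 - 0) = -1
q[1,4] = (-14 - 1) / (4 - 1) = -5
q[0,1,4] = (-5 - (-1)) / (4 - 0) = -1

-1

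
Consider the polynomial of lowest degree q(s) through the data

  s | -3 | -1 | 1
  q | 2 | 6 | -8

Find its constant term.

L_0(s) = (s + 1)(s - 1) / [8] = (1/8)s^2 - 1/8
L_1(s) = (s + 3)(s - 1) / [-4] = -(1/4)s^2 - (1/2)s + 3/4
L_2(s) = (s + 3)(s + 1) / [8] = (1/8)s^2 + (1/2)s + 3/8
q(s) = 2·L_0 + 6·L_1 + (-8)·L_2
Only the constant term is needed; take it from each L_i and combine:
2·(-1/8) + 6·(3/4) + (-8)·(3/8) = 5/4

5/4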